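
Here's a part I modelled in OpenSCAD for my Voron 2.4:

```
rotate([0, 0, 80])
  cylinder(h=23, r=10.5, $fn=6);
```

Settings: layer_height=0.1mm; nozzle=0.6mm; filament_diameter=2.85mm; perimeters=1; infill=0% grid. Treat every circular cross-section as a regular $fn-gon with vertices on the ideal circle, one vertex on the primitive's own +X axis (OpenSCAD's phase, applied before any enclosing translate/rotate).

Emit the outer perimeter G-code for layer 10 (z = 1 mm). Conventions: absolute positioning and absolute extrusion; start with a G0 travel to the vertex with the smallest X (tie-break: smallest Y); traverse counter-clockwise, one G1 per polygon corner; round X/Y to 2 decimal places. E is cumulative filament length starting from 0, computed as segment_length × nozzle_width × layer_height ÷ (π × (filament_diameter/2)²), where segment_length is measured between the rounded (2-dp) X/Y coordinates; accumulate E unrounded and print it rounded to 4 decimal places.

G0 X-9.87 Y-3.59 Z1.00
G1 X-1.82 Y-10.34 E0.0988
G1 X8.04 Y-6.75 E0.1975
G1 X9.87 Y3.59 E0.2963
G1 X1.82 Y10.34 E0.3951
G1 X-8.04 Y6.75 E0.4938
G1 X-9.87 Y-3.59 E0.5925

At z = 1 mm: the cylinder: section is a regular 6-gon, circumradius r=10.5; (rotated 80° about Z; rotation is an isometry so areas/perimeters/island counts are preserved). The outline is a single polygon with 6 vertices. Extrusion per mm of travel: 0.6 × 0.1 / (π × 1.425²) = 0.009405. Accumulating E over each segment gives final E = 0.5925.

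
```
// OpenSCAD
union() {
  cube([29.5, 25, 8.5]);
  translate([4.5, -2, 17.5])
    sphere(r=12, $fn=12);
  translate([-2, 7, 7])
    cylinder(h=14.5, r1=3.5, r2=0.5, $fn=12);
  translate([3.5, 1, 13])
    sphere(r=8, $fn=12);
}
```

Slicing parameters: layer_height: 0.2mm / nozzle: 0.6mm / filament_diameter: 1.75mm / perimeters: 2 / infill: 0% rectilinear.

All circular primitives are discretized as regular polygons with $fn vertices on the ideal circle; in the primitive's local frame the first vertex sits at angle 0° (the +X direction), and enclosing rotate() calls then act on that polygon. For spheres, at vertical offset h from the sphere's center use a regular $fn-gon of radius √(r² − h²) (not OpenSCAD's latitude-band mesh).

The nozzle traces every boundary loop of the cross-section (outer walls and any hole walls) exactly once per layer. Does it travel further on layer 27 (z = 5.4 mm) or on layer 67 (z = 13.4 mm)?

Layer 27 (z = 5.4): the 29.5×25 cube contributes its full rectangle (perimeter 109.00 mm); the sphere at (4.5, -2) is absent (|z−center|=12.100 > r=12); the cone at (-2, 7) does not reach this height (z outside [7, 21.5]); the r=8 sphere at (3.5, 1) slices to a regular 12-gon of circumradius 2.498 (√(r²−h²) with h=7.6 from center) (perimeter = 2·12·2.498·sin(180°/12) = 15.52 mm); Combining (union): the regions partially overlap (shared area 14.09 mm²), so the edge portions inside another operand are dropped and the merged outline is re-measured after clipping — boundary = 110.23 mm. So its perimeter = 110.23 mm. Layer 67 (z = 13.4): the cube is not intersected at this z (z outside [0, 8.5]); the r=12 sphere at (4.5, -2) slices to a regular 12-gon of circumradius 11.278 (√(r²−h²) with h=4.1 from center) (perimeter = 2·12·11.278·sin(180°/12) = 70.05 mm); the cone at (-2, 7) (r1=3.5→r2=0.5) has section circumradius 2.176 here — a regular 12-gon (perimeter = 2·12·2.176·sin(180°/12) = 13.52 mm); the sphere at (3.5, 1): section is a regular 12-gon, circumradius = √(r²−h²) = √(8²−0.4²) = 7.990 (perimeter = 2·12·7.990·sin(180°/12) = 49.63 mm); Merging all regions: the regions partially overlap (shared area 198.08 mm²), so the edge portions inside another operand are dropped and the merged outline is re-measured after clipping — boundary = 73.16 mm. So its perimeter = 73.16 mm. Layer 27 is larger (110.23 vs 73.16 mm).

layer 27 (z = 5.4 mm)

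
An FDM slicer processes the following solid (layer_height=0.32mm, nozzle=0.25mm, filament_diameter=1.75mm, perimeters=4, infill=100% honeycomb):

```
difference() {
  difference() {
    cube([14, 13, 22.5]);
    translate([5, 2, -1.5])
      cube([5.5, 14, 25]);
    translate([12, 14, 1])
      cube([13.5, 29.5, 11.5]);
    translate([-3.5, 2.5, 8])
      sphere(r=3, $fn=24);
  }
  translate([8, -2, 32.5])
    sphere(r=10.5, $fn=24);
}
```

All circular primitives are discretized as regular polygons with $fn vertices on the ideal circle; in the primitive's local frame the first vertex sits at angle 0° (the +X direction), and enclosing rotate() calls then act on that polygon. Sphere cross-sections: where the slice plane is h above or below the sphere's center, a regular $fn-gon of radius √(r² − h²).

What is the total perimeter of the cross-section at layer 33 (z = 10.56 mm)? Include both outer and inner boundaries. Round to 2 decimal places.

At z = 10.56 mm: the 14×13 cube contributes its full rectangle (perimeter 54.00 mm); the cube at (5, 2) (footprint 5.5×14) is included at this height (perimeter 39.00 mm); the cube at (12, 14) (footprint 13.5×29.5) is included at this height (perimeter 86.00 mm); the r=3 sphere at (-3.5, 2.5) contributes a regular 24-gon of circumradius √(3²−2.56²) = 1.564 (perimeter = 2·24·1.564·sin(180°/24) = 9.80 mm); Subtracting the remaining from the first: starting from the 14×13 cube, the 5.5×14 cube at (5, 2) partially overlaps it — only the 60.50 mm² overlap (of its 77.00 mm²) is removed, clipping the outline; the 13.5×29.5 cube at (12, 14) misses the remaining region (no effect); the r=3 sphere at (-3.5, 2.5) misses the remaining region (no effect) — boundary = 76.00 mm; the sphere at (8, -2) is absent (|z−center|=21.940 > r=10.5); Taking the first minus the rest: none of the subtracted shapes is present at this height, so that combined region is unchanged — boundary = 76.00 mm. Overall, the cross-section is a single solid region. Total boundary length (outer) = 76.00 mm.

76.00 mm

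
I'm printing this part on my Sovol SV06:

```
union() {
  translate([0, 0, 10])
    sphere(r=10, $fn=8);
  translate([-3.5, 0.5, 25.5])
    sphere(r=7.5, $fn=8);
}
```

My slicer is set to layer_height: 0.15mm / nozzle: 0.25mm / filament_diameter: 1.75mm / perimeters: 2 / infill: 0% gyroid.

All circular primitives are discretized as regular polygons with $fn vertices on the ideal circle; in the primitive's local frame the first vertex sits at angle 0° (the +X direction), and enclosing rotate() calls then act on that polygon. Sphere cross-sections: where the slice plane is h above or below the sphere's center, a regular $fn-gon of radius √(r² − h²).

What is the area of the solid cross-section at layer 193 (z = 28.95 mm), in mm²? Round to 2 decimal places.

125.43 mm²

At z = 28.95 mm: the sphere does not reach this height (|z−center|=18.950 > r=10); the r=7.5 sphere at (-3.5, 0.5) slices to a regular 8-gon of circumradius 6.659 (√(r²−h²) with h=3.45 from center) (area = (8/2)·6.659²·sin(360°/8) = 125.43 mm²); Combining (union): only the r=7.5 sphere at (-3.5, 0.5) is present, so the union is just that shape — area = 125.43 mm². Overall, the cross-section is a single solid region. Net area = 125.43 mm².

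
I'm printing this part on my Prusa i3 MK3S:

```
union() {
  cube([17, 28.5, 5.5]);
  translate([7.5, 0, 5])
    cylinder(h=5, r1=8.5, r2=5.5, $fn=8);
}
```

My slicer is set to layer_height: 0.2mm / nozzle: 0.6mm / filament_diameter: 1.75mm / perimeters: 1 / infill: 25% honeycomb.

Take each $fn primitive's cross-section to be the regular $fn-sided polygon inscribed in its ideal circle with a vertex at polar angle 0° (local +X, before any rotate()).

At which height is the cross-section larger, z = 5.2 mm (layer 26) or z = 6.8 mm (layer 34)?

Layer 26 (z = 5.2): the 17×28.5 cube contributes its full rectangle (area 484.50 mm²); the cone at (7.5, 0) (r1=8.5→r2=5.5) has section circumradius 8.380 here — a regular 8-gon (area = (8/2)·8.380²·sin(360°/8) = 198.62 mm²); Taking the union: the regions partially overlap — summed areas 683.12 mm² minus the doubly-counted overlap 98.38 mm² gives 584.75 mm² — area = 584.75 mm². So its area = 584.75 mm². Layer 34 (z = 6.8): the cube is absent (z outside [0, 5.5]); the cone at (7.5, 0) contributes a regular 8-gon of circumradius 7.420 (interpolated between r1=8.5 and r2=5.5 at t=0.360) (area = (8/2)·7.420²·sin(360°/8) = 155.72 mm²); Merging all regions: only the cone at (7.5, 0) is present, so the union is just that shape — area = 155.72 mm². So its area = 155.72 mm². Layer 26 is larger (584.75 vs 155.72 mm²).

layer 26 (z = 5.2 mm)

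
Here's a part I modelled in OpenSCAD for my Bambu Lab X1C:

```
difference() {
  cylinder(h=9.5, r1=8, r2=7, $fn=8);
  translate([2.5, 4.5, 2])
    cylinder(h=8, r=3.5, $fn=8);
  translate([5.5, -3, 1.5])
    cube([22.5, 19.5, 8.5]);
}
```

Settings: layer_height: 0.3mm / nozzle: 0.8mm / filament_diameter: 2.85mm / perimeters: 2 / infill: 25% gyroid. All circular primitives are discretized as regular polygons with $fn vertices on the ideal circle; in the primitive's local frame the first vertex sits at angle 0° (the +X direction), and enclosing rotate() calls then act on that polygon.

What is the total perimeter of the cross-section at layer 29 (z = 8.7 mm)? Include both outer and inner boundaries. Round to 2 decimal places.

48.29 mm

At z = 8.7 mm: the cone: at t=0.916 of its height the radius interpolates to r₁+(r₂−r₁)t = 7.084, giving a regular 8-gon of that circumradius (perimeter = 2·8·7.084·sin(180°/8) = 43.38 mm); the r=3.5 cylinder at (2.5, 4.5) contributes a regular 8-gon of circumradius 3.5 (perimeter = 2·8·3.500·sin(180°/8) = 21.43 mm); the cube at (5.5, -3) is present — its section is the full 22.5×19.5 rectangle (perimeter 84.00 mm); After the difference (first − rest): starting from the cone, the r=3.5 cylinder at (2.5, 4.5) partially overlaps it — only the 25.96 mm² overlap (of its 34.65 mm²) is removed, clipping the outline; the 22.5×19.5 cube at (5.5, -3) partially overlaps it — only the 5.89 mm² overlap (of its 438.75 mm²) is removed, clipping the outline — boundary = 48.29 mm. Overall, the cross-section is a single solid region. Total boundary length (outer) = 48.29 mm.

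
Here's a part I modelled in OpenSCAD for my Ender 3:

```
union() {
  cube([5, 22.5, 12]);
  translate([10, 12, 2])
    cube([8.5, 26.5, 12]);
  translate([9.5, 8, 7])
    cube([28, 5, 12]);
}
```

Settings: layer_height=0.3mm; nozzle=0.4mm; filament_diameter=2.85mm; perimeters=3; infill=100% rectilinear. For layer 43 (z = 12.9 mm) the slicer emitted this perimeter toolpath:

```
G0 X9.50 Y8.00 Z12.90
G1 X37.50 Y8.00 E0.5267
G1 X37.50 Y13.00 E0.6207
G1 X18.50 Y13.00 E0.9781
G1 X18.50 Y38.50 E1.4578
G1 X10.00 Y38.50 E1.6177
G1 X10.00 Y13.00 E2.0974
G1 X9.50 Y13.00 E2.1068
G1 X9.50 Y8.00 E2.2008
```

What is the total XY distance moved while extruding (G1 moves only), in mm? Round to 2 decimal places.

Sum the Euclidean lengths of each G1 segment: total = 117.00 mm.

117.00 mm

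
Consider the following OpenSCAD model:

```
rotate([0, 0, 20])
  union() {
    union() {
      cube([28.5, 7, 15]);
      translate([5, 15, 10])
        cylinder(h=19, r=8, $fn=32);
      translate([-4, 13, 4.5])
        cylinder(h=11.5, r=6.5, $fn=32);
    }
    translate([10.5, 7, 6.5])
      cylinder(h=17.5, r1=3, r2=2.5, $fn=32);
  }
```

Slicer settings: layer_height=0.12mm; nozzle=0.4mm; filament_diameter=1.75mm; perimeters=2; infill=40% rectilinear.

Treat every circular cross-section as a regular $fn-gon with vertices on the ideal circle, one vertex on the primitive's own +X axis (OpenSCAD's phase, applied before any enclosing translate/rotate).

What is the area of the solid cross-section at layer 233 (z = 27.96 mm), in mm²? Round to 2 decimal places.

At z = 27.96 mm: the cube is not intersected at this z (z outside [0, 15]); the cylinder at (5, 15): section is a regular 32-gon, circumradius r=8 (area = (32/2)·8.000²·sin(360°/32) = 199.77 mm²); the cylinder at (-4, 13) does not reach this height (z outside [4.5, 16]); Combining (union): only the r=8 cylinder at (5, 15) is present, so the union is just that shape — area = 199.77 mm²; the cone at (10.5, 7) is absent (z outside [6.5, 24]); Taking the union: only that combined region is present, so the union is just that shape — area = 199.77 mm²; (whole slice rotated 20° about Z — lengths, areas and connectivity unchanged). Overall, the cross-section is a single solid region. Net area = 199.77 mm².

199.77 mm²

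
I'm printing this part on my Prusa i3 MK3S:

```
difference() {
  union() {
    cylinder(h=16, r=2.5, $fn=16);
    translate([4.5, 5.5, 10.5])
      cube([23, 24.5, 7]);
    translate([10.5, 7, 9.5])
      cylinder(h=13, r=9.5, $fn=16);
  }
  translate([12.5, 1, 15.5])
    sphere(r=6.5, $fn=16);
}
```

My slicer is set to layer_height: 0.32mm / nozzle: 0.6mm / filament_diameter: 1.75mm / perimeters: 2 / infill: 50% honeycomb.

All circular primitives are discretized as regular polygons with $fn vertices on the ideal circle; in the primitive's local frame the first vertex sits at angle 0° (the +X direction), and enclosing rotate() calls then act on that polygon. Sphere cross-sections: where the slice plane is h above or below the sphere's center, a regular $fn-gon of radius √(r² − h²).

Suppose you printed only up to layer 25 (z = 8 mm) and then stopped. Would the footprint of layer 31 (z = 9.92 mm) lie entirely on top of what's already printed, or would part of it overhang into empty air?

Compare the two slices. At z = 8: the r=2.5 cylinder contributes a regular 16-gon of circumradius 2.5 (area = (16/2)·2.500²·sin(360°/16) = 19.13 mm²); the cube at (4.5, 5.5) is absent (z outside [10.5, 17.5]); the cylinder at (10.5, 7) is not intersected at this z (z outside [9.5, 22.5]); Taking the union: only the r=2.5 cylinder is present, so the union is just that shape — area = 19.13 mm²; the sphere at (12.5, 1) does not reach this height (|z−center|=7.500 > r=6.5); Taking the first minus the rest: none of the subtracted shapes is present at this height, so the result so far is unchanged — area = 19.13 mm². At z = 9.92: the cylinder: section is a regular 16-gon, circumradius r=2.5 (area = (16/2)·2.500²·sin(360°/16) = 19.13 mm²); the cube at (4.5, 5.5) is absent (z outside [10.5, 17.5]); the r=9.5 cylinder at (10.5, 7) contributes a regular 16-gon of circumradius 9.5 (area = (16/2)·9.500²·sin(360°/16) = 276.30 mm²); Combining (union): the 2 present regions are separate (no shared area or edge), so areas and boundary lengths simply add and each stays a separate island — area = 295.43 mm²; the sphere at (12.5, 1): section is a regular 16-gon, circumradius = √(r²−h²) = √(6.5²−5.58²) = 3.334 (area = (16/2)·3.334²·sin(360°/16) = 34.02 mm²); After the difference (first − rest): starting from that combined region (295.43 mm²), the r=6.5 sphere at (12.5, 1) partially overlaps it — only the 33.56 mm² overlap (of its 34.02 mm²) is removed, clipping the outline — area = 261.87 mm². Checking containment: at z = 9.92 the cross-section extends beyond the z = 8 cross-section by about 242.74 mm².

part overhangs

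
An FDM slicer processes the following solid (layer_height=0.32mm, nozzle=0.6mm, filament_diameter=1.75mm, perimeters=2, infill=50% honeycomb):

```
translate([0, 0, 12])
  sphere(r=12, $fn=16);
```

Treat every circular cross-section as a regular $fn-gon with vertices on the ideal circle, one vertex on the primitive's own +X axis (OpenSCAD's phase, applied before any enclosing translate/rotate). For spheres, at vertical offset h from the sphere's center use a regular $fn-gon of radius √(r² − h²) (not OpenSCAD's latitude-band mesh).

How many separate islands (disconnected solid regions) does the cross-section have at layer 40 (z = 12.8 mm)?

1

At z = 12.8 mm: the r=12 sphere slices to a regular 16-gon of circumradius 11.973 (√(r²−h²) with h=0.8 from center). Overall, the cross-section is a single solid region. Island count = 1.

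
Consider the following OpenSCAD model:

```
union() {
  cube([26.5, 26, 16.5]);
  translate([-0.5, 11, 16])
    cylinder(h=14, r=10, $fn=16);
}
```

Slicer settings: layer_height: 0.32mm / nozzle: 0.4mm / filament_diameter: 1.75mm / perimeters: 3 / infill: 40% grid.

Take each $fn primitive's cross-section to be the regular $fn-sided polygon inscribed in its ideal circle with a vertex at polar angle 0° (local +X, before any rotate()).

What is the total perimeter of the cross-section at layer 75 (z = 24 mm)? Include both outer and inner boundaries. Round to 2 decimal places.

At z = 24 mm: the cube is not intersected at this z (z outside [0, 16.5]); the cylinder at (-0.5, 11): section is a regular 16-gon, circumradius r=10 (perimeter = 2·16·10.000·sin(180°/16) = 62.43 mm); Combining (union): only the r=10 cylinder at (-0.5, 11) is present, so the union is just that shape — boundary = 62.43 mm. Overall, the cross-section is a single solid region. Total boundary length (outer) = 62.43 mm.

62.43 mm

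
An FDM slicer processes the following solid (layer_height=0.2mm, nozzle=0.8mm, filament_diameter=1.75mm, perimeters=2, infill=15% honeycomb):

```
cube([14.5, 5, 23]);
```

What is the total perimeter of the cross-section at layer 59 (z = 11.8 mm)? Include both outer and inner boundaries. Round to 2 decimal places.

39.00 mm

At z = 11.8 mm: the cube (footprint 14.5×5) is included at this height (perimeter 39.00 mm). Overall, the cross-section is a single solid region. Total boundary length (outer) = 39.00 mm.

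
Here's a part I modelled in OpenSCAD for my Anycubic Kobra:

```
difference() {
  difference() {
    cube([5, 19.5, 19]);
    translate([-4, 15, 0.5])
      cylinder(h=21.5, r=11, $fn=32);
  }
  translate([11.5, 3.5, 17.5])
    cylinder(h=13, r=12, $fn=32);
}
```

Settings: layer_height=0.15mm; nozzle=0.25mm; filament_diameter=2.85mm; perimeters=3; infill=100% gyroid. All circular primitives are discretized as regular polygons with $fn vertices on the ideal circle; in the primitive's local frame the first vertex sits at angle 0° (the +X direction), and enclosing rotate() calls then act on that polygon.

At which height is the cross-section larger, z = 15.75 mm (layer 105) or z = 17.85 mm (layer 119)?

layer 105 (z = 15.75 mm)

Layer 105 (z = 15.75): the cube is present — its section is the full 5×19.5 rectangle (area 97.50 mm²); the r=11 cylinder at (-4, 15) contributes a regular 32-gon of circumradius 11 (area = (32/2)·11.000²·sin(360°/32) = 377.69 mm²); Taking the first minus the rest: starting from the 5×19.5 cube (97.50 mm²), the r=11 cylinder at (-4, 15) partially overlaps it — only the 65.70 mm² overlap (of its 377.69 mm²) is removed, clipping the outline — area = 31.80 mm²; the cylinder at (11.5, 3.5) is absent (z outside [17.5, 30.5]); After the difference (first − rest): none of the subtracted shapes is present at this height, so that combined region is unchanged — area = 31.80 mm². So its area = 31.80 mm². Layer 119 (z = 17.85): the cube (footprint 5×19.5) is included at this height (area 97.50 mm²); the cylinder at (-4, 15): section is a regular 32-gon, circumradius r=11 (area = (32/2)·11.000²·sin(360°/32) = 377.69 mm²); Subtracting the remaining from the first: starting from the 5×19.5 cube (97.50 mm²), the r=11 cylinder at (-4, 15) partially overlaps it — only the 65.70 mm² overlap (of its 377.69 mm²) is removed, clipping the outline — area = 31.80 mm²; the r=12 cylinder at (11.5, 3.5) gives a regular 32-gon of circumradius 12 (constant along its height) (area = (32/2)·12.000²·sin(360°/32) = 449.49 mm²); Subtracting the remaining from the first: starting from that combined region (31.80 mm²), the r=12 cylinder at (11.5, 3.5) partially overlaps it — only the 31.79 mm² overlap (of its 449.49 mm²) is removed, clipping the outline — area = 0.01 mm². So its area = 0.01 mm². Layer 105 is larger (31.80 vs 0.01 mm²).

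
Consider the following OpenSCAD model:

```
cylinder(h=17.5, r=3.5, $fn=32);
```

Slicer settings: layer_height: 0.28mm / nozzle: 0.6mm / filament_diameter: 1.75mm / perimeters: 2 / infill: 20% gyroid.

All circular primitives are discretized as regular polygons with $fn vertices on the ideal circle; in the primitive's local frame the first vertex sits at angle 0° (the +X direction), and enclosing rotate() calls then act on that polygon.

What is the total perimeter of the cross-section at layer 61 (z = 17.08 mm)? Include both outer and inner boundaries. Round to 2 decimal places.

21.96 mm

At z = 17.08 mm: the r=3.5 cylinder contributes a regular 32-gon of circumradius 3.5 (perimeter = 2·32·3.500·sin(180°/32) = 21.96 mm). Overall, the cross-section is a single solid region. Total boundary length (outer) = 21.96 mm.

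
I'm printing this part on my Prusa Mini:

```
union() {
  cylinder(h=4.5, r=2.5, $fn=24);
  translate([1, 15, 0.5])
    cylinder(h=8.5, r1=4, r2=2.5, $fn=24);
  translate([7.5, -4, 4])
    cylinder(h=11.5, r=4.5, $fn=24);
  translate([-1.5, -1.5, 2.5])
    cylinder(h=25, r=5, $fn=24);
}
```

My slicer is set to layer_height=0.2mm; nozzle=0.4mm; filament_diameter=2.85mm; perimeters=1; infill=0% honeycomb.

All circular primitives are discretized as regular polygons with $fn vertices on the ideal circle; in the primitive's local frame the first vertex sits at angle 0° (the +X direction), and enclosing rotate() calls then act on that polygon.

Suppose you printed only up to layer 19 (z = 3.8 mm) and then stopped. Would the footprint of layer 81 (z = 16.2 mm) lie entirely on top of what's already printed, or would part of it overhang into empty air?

entirely on top

Compare the two slices. At z = 3.8: the r=2.5 cylinder contributes a regular 24-gon of circumradius 2.5 (area = (24/2)·2.500²·sin(360°/24) = 19.41 mm²); the cone at (1, 15) contributes a regular 24-gon of circumradius 3.418 (interpolated between r1=4 and r2=2.5 at t=0.388) (area = (24/2)·3.418²·sin(360°/24) = 36.28 mm²); the cylinder at (7.5, -4) does not reach this height (z outside [4, 15.5]); the r=5 cylinder at (-1.5, -1.5) contributes a regular 24-gon of circumradius 5 (area = (24/2)·5.000²·sin(360°/24) = 77.65 mm²); Combining (union): the regions partially overlap — summed areas 133.33 mm² minus the doubly-counted overlap 19.41 mm² gives 113.92 mm² — area = 113.92 mm². At z = 16.2: the cylinder is not intersected at this z (z outside [0, 4.5]); the cone at (1, 15) does not reach this height (z outside [0.5, 9]); the cylinder at (7.5, -4) is not intersected at this z (z outside [4, 15.5]); the cylinder at (-1.5, -1.5): section is a regular 24-gon, circumradius r=5 (area = (24/2)·5.000²·sin(360°/24) = 77.65 mm²); Combining (union): only the r=5 cylinder at (-1.5, -1.5) is present, so the union is just that shape — area = 77.65 mm². Checking containment: the cross-section at z = 16.2 is a subset of the cross-section at z = 3.8.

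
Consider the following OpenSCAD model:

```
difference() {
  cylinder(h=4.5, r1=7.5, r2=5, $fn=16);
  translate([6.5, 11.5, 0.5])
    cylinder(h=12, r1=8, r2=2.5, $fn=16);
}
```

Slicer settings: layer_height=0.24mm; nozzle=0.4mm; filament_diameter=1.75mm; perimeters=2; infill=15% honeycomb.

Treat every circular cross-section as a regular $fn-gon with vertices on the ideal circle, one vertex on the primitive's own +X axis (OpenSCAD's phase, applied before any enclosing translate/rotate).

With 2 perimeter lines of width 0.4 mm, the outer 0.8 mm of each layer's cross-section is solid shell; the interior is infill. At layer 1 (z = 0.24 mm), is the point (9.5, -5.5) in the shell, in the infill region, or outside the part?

At z = 0.24 mm: the cone: at t=0.053 of its height the radius interpolates to r₁+(r₂−r₁)t = 7.367, giving a regular 16-gon of that circumradius; the cone at (6.5, 11.5) is not intersected at this z (z outside [0.5, 12.5]); After the difference (first − rest): none of the subtracted shapes is present at this height, so the cone is unchanged — 1 connected region. Overall, the cross-section is a single solid region. The nearest boundary edge runs (5.21, -5.21)→(6.81, -2.82); distance from the point to it = 3.73 mm. The point is not inside any of the regions above, so it lies outside the cross-section (3.73 mm from the nearest boundary).

outside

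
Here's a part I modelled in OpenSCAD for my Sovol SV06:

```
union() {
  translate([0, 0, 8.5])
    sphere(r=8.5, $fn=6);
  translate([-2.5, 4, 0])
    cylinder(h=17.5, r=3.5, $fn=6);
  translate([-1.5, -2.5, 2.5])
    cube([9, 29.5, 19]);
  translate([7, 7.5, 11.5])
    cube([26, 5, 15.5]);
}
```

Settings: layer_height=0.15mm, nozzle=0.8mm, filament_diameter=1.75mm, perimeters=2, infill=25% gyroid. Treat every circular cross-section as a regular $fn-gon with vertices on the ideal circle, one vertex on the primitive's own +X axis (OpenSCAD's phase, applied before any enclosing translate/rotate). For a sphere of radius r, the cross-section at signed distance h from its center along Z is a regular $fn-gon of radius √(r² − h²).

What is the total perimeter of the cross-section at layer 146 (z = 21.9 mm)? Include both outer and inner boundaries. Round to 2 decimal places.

62.00 mm

At z = 21.9 mm: the sphere does not reach this height (|z−center|=13.400 > r=8.5); the cylinder at (-2.5, 4) is absent (z outside [0, 17.5]); the cube at (-1.5, -2.5) is absent (z outside [2.5, 21.5]); the cube at (7, 7.5) (footprint 26×5) is included at this height (perimeter 62.00 mm); Combining (union): only the 26×5 cube at (7, 7.5) is present, so the union is just that shape — boundary = 62.00 mm. Overall, the cross-section is a single solid region. Total boundary length (outer) = 62.00 mm.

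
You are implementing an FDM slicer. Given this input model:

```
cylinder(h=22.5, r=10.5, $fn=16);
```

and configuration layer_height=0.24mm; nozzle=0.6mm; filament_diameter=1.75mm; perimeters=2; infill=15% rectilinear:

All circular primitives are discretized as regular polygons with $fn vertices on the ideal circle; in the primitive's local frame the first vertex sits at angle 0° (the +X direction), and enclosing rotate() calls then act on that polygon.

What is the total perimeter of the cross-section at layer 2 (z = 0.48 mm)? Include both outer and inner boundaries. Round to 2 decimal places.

65.55 mm

At z = 0.48 mm: the r=10.5 cylinder contributes a regular 16-gon of circumradius 10.5 (perimeter = 2·16·10.500·sin(180°/16) = 65.55 mm). Overall, the cross-section is a single solid region. Total boundary length (outer) = 65.55 mm.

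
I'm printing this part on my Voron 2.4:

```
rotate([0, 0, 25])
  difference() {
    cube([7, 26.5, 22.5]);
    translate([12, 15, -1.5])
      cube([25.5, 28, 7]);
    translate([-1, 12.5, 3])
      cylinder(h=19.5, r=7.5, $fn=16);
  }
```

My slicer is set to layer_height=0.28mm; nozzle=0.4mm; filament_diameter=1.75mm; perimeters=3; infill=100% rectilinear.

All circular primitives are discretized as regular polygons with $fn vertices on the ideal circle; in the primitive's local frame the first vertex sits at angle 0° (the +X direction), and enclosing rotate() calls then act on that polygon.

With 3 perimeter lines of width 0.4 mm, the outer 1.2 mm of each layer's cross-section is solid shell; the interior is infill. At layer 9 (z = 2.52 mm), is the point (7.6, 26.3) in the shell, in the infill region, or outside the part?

At z = 2.52 mm: the cube is present — its section is the full 7×26.5 rectangle; the cube at (12, 15) (footprint 25.5×28) is included at this height; the cylinder at (-1, 12.5) does not reach this height (z outside [3, 22.5]); Subtracting the remaining from the first: starting from the 7×26.5 cube, the 25.5×28 cube at (12, 15) misses the remaining region (no effect) — 1 connected region; (rotated 25° about Z; rotation is an isometry so areas/perimeters/island counts are preserved). Overall, the cross-section is a single solid region. Undo the 25° rotation: the query point maps to (18.003, 20.624) in the un-rotated model frame. The nearest boundary edge runs (7.00, 26.50)→(7.00, 0.00); distance from the point to it = 11.00 mm. The point is not inside any of the regions above, so it lies outside the cross-section (11.00 mm from the nearest boundary).

outside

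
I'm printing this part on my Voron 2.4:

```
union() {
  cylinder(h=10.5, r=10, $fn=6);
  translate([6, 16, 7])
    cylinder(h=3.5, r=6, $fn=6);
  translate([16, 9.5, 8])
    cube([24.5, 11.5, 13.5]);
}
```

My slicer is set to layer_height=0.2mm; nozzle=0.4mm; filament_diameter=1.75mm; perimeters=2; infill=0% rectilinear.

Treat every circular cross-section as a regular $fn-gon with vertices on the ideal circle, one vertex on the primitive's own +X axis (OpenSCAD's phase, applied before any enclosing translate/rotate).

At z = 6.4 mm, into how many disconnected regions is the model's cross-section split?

At z = 6.4 mm: the cylinder: section is a regular 6-gon, circumradius r=10; the cylinder at (6, 16) is absent (z outside [7, 10.5]); the cube at (16, 9.5) is not intersected at this z (z outside [8, 21.5]); Merging all regions: only the r=10 cylinder is present, so the union is just that shape — 1 connected region. The result has 1 disconnected region.

1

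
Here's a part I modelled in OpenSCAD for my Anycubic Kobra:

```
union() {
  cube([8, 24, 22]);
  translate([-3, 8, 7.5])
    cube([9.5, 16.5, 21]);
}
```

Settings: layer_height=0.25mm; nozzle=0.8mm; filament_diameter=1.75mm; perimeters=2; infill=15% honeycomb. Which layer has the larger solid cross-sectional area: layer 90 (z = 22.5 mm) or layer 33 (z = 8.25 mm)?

Layer 90 (z = 22.5): the cube is absent (z outside [0, 22]); the cube at (-3, 8) (footprint 9.5×16.5) is included at this height (area 156.75 mm²); Merging all regions: only the 9.5×16.5 cube at (-3, 8) is present, so the union is just that shape — area = 156.75 mm². So its area = 156.75 mm². Layer 33 (z = 8.25): the cube (footprint 8×24) is included at this height (area 192.00 mm²); the cube at (-3, 8) is present — its section is the full 9.5×16.5 rectangle (area 156.75 mm²); Taking the union: the regions partially overlap — summed areas 348.75 mm² minus the doubly-counted overlap 104.00 mm² gives 244.75 mm² — area = 244.75 mm². So its area = 244.75 mm². Layer 33 is larger (244.75 vs 156.75 mm²).

layer 33 (z = 8.25 mm)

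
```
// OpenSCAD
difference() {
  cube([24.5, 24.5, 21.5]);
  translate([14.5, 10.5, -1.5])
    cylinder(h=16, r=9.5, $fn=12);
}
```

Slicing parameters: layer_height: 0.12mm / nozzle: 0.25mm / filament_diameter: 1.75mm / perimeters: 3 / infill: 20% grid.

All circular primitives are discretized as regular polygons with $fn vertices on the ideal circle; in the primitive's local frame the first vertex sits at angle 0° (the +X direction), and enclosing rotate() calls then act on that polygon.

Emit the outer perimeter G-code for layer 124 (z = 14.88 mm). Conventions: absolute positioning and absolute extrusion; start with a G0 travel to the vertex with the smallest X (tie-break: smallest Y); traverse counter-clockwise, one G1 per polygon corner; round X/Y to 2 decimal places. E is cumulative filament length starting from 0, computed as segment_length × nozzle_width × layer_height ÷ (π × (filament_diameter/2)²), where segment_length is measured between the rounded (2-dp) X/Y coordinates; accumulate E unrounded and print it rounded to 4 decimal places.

G0 X0.00 Y0.00 Z14.88
G1 X24.50 Y0.00 E0.3056
G1 X24.50 Y24.50 E0.6112
G1 X0.00 Y24.50 E0.9167
G1 X0.00 Y0.00 E1.2223

At z = 14.88 mm: the cube (footprint 24.5×24.5) is included at this height; the cylinder at (14.5, 10.5) is not intersected at this z (z outside [-1.5, 14.5]); After the difference (first − rest): none of the subtracted shapes is present at this height, so the 24.5×24.5 cube is unchanged — 1 connected region. The outline is a single polygon with 4 vertices. Extrusion per mm of travel: 0.25 × 0.12 / (π × 0.875²) = 0.012473. Accumulating E over each segment gives final E = 1.2223.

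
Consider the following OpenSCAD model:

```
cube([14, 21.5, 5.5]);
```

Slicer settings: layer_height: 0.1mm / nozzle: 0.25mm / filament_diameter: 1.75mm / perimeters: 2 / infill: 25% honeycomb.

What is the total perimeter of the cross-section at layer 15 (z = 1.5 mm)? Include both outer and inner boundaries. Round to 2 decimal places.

71.00 mm

At z = 1.5 mm: the cube is present — its section is the full 14×21.5 rectangle (perimeter 71.00 mm). Overall, the cross-section is a single solid region. Total boundary length (outer) = 71.00 mm.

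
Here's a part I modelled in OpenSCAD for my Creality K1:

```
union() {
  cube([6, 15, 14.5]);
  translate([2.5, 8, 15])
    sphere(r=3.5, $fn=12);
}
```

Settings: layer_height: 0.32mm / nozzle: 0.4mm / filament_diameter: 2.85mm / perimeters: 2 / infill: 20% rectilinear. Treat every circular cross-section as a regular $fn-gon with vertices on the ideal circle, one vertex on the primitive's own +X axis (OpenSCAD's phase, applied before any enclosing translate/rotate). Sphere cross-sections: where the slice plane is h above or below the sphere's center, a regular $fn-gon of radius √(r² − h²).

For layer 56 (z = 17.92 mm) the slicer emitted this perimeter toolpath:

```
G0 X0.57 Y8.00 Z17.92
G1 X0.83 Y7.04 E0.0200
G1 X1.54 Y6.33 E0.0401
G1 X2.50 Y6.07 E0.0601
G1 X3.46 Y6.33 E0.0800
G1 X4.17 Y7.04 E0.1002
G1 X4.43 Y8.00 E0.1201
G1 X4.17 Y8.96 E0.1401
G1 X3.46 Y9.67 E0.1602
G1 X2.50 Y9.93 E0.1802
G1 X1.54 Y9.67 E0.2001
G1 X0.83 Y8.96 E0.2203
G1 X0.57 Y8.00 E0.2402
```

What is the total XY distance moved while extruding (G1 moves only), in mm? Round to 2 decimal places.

11.97 mm

Sum the Euclidean lengths of each G1 segment: total = 11.97 mm.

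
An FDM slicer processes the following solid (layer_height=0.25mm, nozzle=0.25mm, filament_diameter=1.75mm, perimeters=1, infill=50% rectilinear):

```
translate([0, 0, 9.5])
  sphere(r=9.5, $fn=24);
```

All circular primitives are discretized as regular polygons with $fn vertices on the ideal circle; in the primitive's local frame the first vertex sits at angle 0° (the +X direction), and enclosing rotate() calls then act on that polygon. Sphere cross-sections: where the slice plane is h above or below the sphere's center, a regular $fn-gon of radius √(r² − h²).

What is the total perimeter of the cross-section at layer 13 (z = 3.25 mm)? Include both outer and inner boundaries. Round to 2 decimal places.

44.83 mm

At z = 3.25 mm: the sphere: section is a regular 24-gon, circumradius = √(r²−h²) = √(9.5²−6.25²) = 7.155 (perimeter = 2·24·7.155·sin(180°/24) = 44.83 mm). Overall, the cross-section is a single solid region. Total boundary length (outer) = 44.83 mm.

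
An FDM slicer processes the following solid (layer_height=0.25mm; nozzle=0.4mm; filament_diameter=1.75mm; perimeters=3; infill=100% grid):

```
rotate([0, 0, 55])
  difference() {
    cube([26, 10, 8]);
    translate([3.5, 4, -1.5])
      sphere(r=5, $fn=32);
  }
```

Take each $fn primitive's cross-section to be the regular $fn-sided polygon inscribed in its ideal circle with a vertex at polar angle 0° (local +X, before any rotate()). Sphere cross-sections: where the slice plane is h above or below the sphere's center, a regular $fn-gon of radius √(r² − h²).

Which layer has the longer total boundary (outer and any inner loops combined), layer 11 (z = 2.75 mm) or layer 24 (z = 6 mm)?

layer 11 (z = 2.75 mm)

Layer 11 (z = 2.75): the cube (footprint 26×10) is included at this height (perimeter 72.00 mm); the r=5 sphere at (3.5, 4) slices to a regular 32-gon of circumradius 2.634 (√(r²−h²) with h=4.25 from center) (perimeter = 2·32·2.634·sin(180°/32) = 16.52 mm); Taking the first minus the rest: starting from the 26×10 cube, the r=5 sphere at (3.5, 4) lies wholly inside it (removes its full 21.66 mm² and its 16.52 mm outline becomes a hole wall) — boundary (outer + 1 inner loop) = 88.52 mm; (rotated 55° about Z; rotation is an isometry so areas/perimeters/island counts are preserved). So its perimeter = 88.52 mm. Layer 24 (z = 6): the cube is present — its section is the full 26×10 rectangle (perimeter 72.00 mm); the sphere at (3.5, 4) is not intersected at this z (|z−center|=7.500 > r=5); Taking the first minus the rest: none of the subtracted shapes is present at this height, so the 26×10 cube is unchanged — boundary = 72.00 mm; (whole slice rotated 55° about Z — lengths, areas and connectivity unchanged). So its perimeter = 72.00 mm. Layer 11 is larger (88.52 vs 72.00 mm).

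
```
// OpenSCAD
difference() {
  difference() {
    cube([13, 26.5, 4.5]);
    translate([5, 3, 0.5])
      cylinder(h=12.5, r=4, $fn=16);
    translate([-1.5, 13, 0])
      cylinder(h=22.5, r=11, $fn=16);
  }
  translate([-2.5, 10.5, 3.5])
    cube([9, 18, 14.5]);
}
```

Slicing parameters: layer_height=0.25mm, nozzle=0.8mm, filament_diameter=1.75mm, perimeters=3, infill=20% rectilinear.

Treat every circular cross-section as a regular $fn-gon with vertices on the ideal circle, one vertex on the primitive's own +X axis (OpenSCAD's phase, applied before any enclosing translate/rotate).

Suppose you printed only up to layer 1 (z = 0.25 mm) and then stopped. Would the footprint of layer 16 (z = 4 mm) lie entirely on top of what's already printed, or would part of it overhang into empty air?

Compare the two slices. At z = 0.25: the cube (footprint 13×26.5) is included at this height (area 344.50 mm²); the cylinder at (5, 3) is absent (z outside [0.5, 13]); the r=11 cylinder at (-1.5, 13) contributes a regular 16-gon of circumradius 11 (area = (16/2)·11.000²·sin(360°/16) = 370.44 mm²); Taking the first minus the rest: starting from the 13×26.5 cube (344.50 mm²), the r=11 cylinder at (-1.5, 13) partially overlaps it — only the 152.67 mm² overlap (of its 370.44 mm²) is removed, clipping the outline — area = 191.83 mm²; the cube at (-2.5, 10.5) is absent (z outside [3.5, 18]); Subtracting the remaining from the first: none of the subtracted shapes is present at this height, so that combined region is unchanged — area = 191.83 mm². At z = 4: the 13×26.5 cube contributes its full rectangle (area 344.50 mm²); the r=4 cylinder at (5, 3) contributes a regular 16-gon of circumradius 4 (area = (16/2)·4.000²·sin(360°/16) = 48.98 mm²); the cylinder at (-1.5, 13): section is a regular 16-gon, circumradius r=11 (area = (16/2)·11.000²·sin(360°/16) = 370.44 mm²); Subtracting the remaining from the first: starting from the 13×26.5 cube (344.50 mm²), the r=4 cylinder at (5, 3) partially overlaps it — only the 45.66 mm² overlap (of its 48.98 mm²) is removed, clipping the outline; the r=11 cylinder at (-1.5, 13) partially overlaps it — only the 137.99 mm² overlap (of its 370.44 mm²) is removed, clipping the outline — area = 160.84 mm²; the cube at (-2.5, 10.5) is present — its section is the full 9×18 rectangle (area 162.00 mm²); Subtracting the remaining from the first: starting from the result so far (160.84 mm²), the 9×18 cube at (-2.5, 10.5) partially overlaps it — only the 25.78 mm² overlap (of its 162.00 mm²) is removed, clipping the outline — area = 135.06 mm². Checking containment: the cross-section at z = 4 is a subset of the cross-section at z = 0.25.

entirely on top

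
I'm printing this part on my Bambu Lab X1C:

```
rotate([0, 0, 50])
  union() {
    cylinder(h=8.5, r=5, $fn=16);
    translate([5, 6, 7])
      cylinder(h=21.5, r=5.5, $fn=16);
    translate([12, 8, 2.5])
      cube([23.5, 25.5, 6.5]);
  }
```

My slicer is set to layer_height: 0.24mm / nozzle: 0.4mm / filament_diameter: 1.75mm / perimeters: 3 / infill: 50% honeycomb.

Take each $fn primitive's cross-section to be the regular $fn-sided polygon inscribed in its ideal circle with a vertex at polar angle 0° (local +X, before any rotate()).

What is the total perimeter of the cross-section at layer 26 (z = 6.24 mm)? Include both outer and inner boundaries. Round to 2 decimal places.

129.21 mm

At z = 6.24 mm: the cylinder: section is a regular 16-gon, circumradius r=5 (perimeter = 2·16·5.000·sin(180°/16) = 31.21 mm); the cylinder at (5, 6) does not reach this height (z outside [7, 28.5]); the 23.5×25.5 cube at (12, 8) contributes its full rectangle (perimeter 98.00 mm); Merging all regions: the 2 present regions are separate (no shared area or edge), so areas and boundary lengths simply add and each stays a separate island — boundary = 129.21 mm; (rotated 50° about Z; rotation is an isometry so areas/perimeters/island counts are preserved). Overall, the cross-section has 2 separate islands. Total boundary length (outer) = 129.21 mm.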